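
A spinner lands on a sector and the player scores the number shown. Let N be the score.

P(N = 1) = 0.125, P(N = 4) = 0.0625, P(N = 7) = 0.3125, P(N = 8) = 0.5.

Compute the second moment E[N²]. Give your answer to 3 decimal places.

E[N²] = (1)²(0.125) + (4)²(0.0625) + (7)²(0.3125) + (8)²(0.5) = 48.4375

48.438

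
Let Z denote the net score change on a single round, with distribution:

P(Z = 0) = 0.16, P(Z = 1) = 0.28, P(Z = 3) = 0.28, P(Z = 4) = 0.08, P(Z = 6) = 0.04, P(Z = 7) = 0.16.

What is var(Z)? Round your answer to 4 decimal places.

E[Z] = (0)(0.16) + (1)(0.28) + (3)(0.28) + (4)(0.08) + (6)(0.04) + (7)(0.16) = 2.8
E[Z²] = (0)²(0.16) + (1)²(0.28) + (3)²(0.28) + (4)²(0.08) + (6)²(0.04) + (7)²(0.16) = 13.36
var(Z) = E[Z²] − (E[Z])² = 13.36 − (2.8)² = 5.52

5.5200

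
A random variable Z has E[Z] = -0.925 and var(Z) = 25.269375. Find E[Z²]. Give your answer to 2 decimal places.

26.13

E[Z²] = var(Z) + (E[Z])² = 25.269375 + (-0.925)² = 26.125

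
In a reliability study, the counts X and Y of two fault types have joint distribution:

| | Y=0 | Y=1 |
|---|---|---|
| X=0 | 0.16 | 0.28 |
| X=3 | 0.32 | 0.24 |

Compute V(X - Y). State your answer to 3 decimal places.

E[X] = 1.68,  E[Y] = 0.52,  E[XY] = 0.72
V(X) = 5.04 − (1.68)² = 2.2176;  V(Y) = 0.52 − (0.52)² = 0.2496
cov(X,Y) = 0.72 − (1.68)(0.52) = -0.1536
V(X - Y) = (1)²·2.2176 + (-1)²·0.2496 + 2·(1)·(-1)·-0.1536 = 2.7744

2.774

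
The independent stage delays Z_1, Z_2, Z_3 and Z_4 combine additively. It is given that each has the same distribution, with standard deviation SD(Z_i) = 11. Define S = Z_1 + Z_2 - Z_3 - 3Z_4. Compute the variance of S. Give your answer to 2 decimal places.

V(Z_i) = (11)² = 121
By independence, V(S) = (1)²V(Z_1) + (1)²V(Z_2) + (-1)²V(Z_3) + (-3)²V(Z_4)
= (1)²·121 + (1)²·121 + (-1)²·121 + (-3)²·121 = 1452

1452.00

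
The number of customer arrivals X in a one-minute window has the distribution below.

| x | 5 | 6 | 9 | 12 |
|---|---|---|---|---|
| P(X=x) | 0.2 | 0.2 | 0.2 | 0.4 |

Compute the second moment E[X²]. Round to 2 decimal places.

E[X²] = (5)²(0.2) + (6)²(0.2) + (9)²(0.2) + (12)²(0.4) = 86

86.00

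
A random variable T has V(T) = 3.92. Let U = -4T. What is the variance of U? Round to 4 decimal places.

V(-4T) = (-4)²·V(T) = 16·3.92 = 62.72

62.7200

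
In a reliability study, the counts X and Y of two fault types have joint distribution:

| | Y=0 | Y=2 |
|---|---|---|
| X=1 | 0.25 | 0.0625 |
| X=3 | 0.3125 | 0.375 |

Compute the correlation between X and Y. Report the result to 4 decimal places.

E[X] = 2.375,  E[Y] = 0.875
E[XY] = 2.375
Cov(X,Y) = E[XY] − E[X]E[Y] = 2.375 − (2.375)(0.875) = 0.296875
var(X) = 0.859375,  var(Y) = 0.984375
ρ = 0.296875 / √(0.859375·0.984375) ≈ 0.3228

0.3228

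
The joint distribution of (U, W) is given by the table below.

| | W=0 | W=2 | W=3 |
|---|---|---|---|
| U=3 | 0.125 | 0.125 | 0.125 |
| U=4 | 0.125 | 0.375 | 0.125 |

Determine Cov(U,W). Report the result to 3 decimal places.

E[U] = 3.625,  E[W] = 1.75
E[UW] = 6.375
Cov(U,W) = E[UW] − E[U]E[W] = 6.375 − (3.625)(1.75) = 0.03125

0.031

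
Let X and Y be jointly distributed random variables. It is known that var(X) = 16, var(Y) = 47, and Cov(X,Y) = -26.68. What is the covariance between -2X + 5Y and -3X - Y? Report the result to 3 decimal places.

Cov(-2X + 5Y, -3X - Y) = (-2)(-3)var(X) + (5)(-1)var(Y) + [(-2)(-1) + (5)(-3)]Cov(X,Y)
= 6·16 + -5·47 + -13·-26.68 = 207.84

207.840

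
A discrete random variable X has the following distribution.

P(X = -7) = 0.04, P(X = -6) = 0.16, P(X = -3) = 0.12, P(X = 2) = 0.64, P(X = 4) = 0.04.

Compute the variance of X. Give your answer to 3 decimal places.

E[X] = (-7)(0.04) + (-6)(0.16) + (-3)(0.12) + (2)(0.64) + (4)(0.04) = -0.16
E[X²] = (-7)²(0.04) + (-6)²(0.16) + (-3)²(0.12) + (2)²(0.64) + (4)²(0.04) = 12
var(X) = E[X²] − (E[X])² = 12 − (-0.16)² = 11.9744

11.974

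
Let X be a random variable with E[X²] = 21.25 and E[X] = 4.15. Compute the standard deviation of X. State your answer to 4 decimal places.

2.0069

var(X) = 21.25 − (4.15)² = 4.0275
σ(X) = √4.0275 ≈ 2.0069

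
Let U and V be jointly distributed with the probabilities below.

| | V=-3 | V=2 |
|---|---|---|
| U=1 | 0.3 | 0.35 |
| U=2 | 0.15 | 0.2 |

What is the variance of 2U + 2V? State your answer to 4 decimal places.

25.9600

E[U] = 1.35,  E[V] = -0.25,  E[UV] = -0.3
var(U) = 2.05 − (1.35)² = 0.2275;  var(V) = 6.25 − (-0.25)² = 6.1875
Cov(U,V) = -0.3 − (1.35)(-0.25) = 0.0375
var(2U + 2V) = (2)²·0.2275 + (2)²·6.1875 + 2·(2)·(2)·0.0375 = 25.96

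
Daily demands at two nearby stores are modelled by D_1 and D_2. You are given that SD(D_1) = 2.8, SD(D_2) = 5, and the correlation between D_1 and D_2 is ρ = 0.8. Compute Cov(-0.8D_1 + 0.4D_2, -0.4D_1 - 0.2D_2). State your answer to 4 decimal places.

var(D_1) = (2.8)² = 7.84;  var(D_2) = (5)² = 25
Cov(D_1,D_2) = ρ·SD(D_1)·SD(D_2) = 0.8·2.8·5 = 11.2
Cov(-0.8D_1 + 0.4D_2, -0.4D_1 - 0.2D_2) = (-0.8)(-0.4)var(D_1) + (0.4)(-0.2)var(D_2) + [(-0.8)(-0.2) + (0.4)(-0.4)]Cov(D_1,D_2)
= 0.32·7.84 + -0.08·25 + 0·11.2 = 0.5088

0.5088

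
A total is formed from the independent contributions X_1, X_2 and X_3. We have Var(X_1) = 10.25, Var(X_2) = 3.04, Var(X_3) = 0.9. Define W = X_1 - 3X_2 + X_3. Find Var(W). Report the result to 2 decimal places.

By independence, Var(W) = (1)²Var(X_1) + (-3)²Var(X_2) + (1)²Var(X_3)
= (1)²·10.25 + (-3)²·3.04 + (1)²·0.9 = 38.51

38.51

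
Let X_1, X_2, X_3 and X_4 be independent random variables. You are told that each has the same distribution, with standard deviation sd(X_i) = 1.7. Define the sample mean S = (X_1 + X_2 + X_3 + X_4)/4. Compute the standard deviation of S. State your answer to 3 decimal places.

0.850

Var(X_i) = (1.7)² = 2.89
By independence, Var(S) = (0.25)²Var(X_1) + (0.25)²Var(X_2) + (0.25)²Var(X_3) + (0.25)²Var(X_4)
= (0.25)²·2.89 + (0.25)²·2.89 + (0.25)²·2.89 + (0.25)²·2.89 = 0.7225
sd(S) = √0.7225 ≈ 0.850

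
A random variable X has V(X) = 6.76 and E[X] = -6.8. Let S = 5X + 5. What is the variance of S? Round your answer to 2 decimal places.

169.00

V(5X + 5) = (5)²·V(X) = 25·6.76 = 169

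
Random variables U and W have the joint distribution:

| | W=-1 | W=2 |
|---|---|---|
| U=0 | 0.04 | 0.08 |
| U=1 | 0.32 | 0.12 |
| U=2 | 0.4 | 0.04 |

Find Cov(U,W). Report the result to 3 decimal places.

E[U] = 1.32,  E[W] = -0.28
E[UW] = -0.72
Cov(U,W) = E[UW] − E[U]E[W] = -0.72 − (1.32)(-0.28) = -0.3504

-0.350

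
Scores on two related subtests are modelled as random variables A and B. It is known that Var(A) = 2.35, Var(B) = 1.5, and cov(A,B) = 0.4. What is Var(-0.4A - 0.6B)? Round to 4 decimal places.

Var(-0.4A - 0.6B) = (-0.4)²·Var(A) + (-0.6)²·Var(B) + 2·(-0.4)·(-0.6)·cov(A,B)
= 0.16·2.35 + 0.36·1.5 + 0.48·0.4 = 1.108

1.1080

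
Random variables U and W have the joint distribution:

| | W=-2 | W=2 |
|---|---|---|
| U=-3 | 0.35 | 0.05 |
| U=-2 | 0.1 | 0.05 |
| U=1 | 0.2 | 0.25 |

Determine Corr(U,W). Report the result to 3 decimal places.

0.409

E[U] = -1.05,  E[W] = -0.6
E[UW] = 2.1
cov(U,W) = E[UW] − E[U]E[W] = 2.1 − (-1.05)(-0.6) = 1.47
var(U) = 3.5475,  var(W) = 3.64
ρ = 1.47 / √(3.5475·3.64) ≈ 0.409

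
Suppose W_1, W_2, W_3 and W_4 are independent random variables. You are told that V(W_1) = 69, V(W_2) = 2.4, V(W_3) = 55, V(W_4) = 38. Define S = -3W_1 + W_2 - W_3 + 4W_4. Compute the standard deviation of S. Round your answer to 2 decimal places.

35.87

By independence, V(S) = (-3)²V(W_1) + (1)²V(W_2) + (-1)²V(W_3) + (4)²V(W_4)
= (-3)²·69 + (1)²·2.4 + (-1)²·55 + (4)²·38 = 1286.4
SD(S) = √1286.4 ≈ 35.87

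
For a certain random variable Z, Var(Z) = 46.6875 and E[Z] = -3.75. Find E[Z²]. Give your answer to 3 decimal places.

E[Z²] = Var(Z) + (E[Z])² = 46.6875 + (-3.75)² = 60.75

60.750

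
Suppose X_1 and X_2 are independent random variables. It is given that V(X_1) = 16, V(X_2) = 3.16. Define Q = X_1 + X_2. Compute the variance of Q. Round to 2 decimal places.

19.16

By independence, V(Q) = (1)²V(X_1) + (1)²V(X_2)
= (1)²·16 + (1)²·3.16 = 19.16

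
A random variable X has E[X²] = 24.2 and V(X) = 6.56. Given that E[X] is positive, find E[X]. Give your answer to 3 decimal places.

4.200

(E[X])² = E[X²] − V(X) = 24.2 − 6.56 = 17.64
E[X] = √17.64 = 4.2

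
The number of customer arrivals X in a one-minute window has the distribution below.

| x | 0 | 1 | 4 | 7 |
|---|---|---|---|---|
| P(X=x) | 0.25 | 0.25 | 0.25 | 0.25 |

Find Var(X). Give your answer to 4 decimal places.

7.5000

E[X] = (0)(0.25) + (1)(0.25) + (4)(0.25) + (7)(0.25) = 3
E[X²] = (0)²(0.25) + (1)²(0.25) + (4)²(0.25) + (7)²(0.25) = 16.5
Var(X) = E[X²] − (E[X])² = 16.5 − (3)² = 7.5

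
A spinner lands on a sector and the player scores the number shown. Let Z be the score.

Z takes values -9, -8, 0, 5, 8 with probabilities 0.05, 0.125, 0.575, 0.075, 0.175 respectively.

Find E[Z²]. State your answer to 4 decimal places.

25.1250

E[Z²] = (-9)²(0.05) + (-8)²(0.125) + (0)²(0.575) + (5)²(0.075) + (8)²(0.175) = 25.125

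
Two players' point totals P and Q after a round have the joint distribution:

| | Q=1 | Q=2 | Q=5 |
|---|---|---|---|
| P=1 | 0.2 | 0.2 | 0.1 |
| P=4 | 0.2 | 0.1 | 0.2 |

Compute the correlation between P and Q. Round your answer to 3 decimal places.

E[P] = 2.5,  E[Q] = 2.5
E[PQ] = 6.7
cov(P,Q) = E[PQ] − E[P]E[Q] = 6.7 − (2.5)(2.5) = 0.45
Var(P) = 2.25,  Var(Q) = 2.85
ρ = 0.45 / √(2.25·2.85) ≈ 0.178

0.178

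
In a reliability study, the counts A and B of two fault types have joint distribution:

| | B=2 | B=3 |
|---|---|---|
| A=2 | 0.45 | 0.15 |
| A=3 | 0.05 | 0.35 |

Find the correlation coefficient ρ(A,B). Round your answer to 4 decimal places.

0.6124

E[A] = 2.4,  E[B] = 2.5
E[AB] = 6.15
Cov(A,B) = E[AB] − E[A]E[B] = 6.15 − (2.4)(2.5) = 0.15
var(A) = 0.24,  var(B) = 0.25
ρ = 0.15 / √(0.24·0.25) ≈ 0.6124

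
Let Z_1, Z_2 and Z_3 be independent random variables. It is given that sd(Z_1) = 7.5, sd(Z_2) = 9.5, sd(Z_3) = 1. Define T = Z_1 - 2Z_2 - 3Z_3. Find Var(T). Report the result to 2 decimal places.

Var(Z_1) = 56.25, Var(Z_2) = 90.25, Var(Z_3) = 1
By independence, Var(T) = (1)²Var(Z_1) + (-2)²Var(Z_2) + (-3)²Var(Z_3)
= (1)²·56.25 + (-2)²·90.25 + (-3)²·1 = 426.25

426.25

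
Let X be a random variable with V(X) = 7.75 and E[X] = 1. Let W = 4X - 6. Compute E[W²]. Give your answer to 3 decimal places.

E[4X - 6] = 4·1 − 6 = -2
V(4X - 6) = (4)²·7.75 = 124
E[W²] = V(W) + (E[W])² = 124 + (-2)² = 128

128.000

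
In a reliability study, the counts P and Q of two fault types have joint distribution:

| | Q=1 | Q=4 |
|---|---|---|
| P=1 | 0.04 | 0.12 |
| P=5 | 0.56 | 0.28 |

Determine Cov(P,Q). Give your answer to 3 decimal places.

E[P] = 4.36,  E[Q] = 2.2
E[PQ] = 8.92
Cov(P,Q) = E[PQ] − E[P]E[Q] = 8.92 − (4.36)(2.2) = -0.672

-0.672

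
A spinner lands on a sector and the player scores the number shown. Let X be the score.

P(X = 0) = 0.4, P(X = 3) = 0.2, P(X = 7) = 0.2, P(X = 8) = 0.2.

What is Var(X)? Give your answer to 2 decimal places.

11.44

E[X] = (0)(0.4) + (3)(0.2) + (7)(0.2) + (8)(0.2) = 3.6
E[X²] = (0)²(0.4) + (3)²(0.2) + (7)²(0.2) + (8)²(0.2) = 24.4
Var(X) = E[X²] − (E[X])² = 24.4 − (3.6)² = 11.44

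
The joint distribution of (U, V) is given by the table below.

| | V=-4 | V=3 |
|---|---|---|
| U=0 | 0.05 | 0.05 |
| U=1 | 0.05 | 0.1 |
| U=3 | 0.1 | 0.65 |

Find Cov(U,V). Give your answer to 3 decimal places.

0.910

E[U] = 2.4,  E[V] = 1.6
E[UV] = 4.75
Cov(U,V) = E[UV] − E[U]E[V] = 4.75 − (2.4)(1.6) = 0.91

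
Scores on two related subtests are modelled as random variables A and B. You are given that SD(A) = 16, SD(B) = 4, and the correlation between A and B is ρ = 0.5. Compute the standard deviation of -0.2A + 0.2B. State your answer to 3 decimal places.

2.884

Var(A) = (16)² = 256;  Var(B) = (4)² = 16
cov(A,B) = ρ·SD(A)·SD(B) = 0.5·16·4 = 32
Var(-0.2A + 0.2B) = (-0.2)²·Var(A) + (0.2)²·Var(B) + 2·(-0.2)·(0.2)·cov(A,B)
= 0.04·256 + 0.04·16 + -0.08·32 = 8.32
SD(-0.2A + 0.2B) = √8.32 ≈ 2.884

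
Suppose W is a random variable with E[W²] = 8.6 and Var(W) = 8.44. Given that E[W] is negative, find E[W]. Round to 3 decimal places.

-0.400

(E[W])² = E[W²] − Var(W) = 8.6 − 8.44 = 0.16
E[W] = −√0.16 = -0.4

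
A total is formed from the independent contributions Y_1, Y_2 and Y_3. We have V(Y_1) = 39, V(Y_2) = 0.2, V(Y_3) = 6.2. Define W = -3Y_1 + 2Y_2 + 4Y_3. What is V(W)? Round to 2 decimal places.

451.00

By independence, V(W) = (-3)²V(Y_1) + (2)²V(Y_2) + (4)²V(Y_3)
= (-3)²·39 + (2)²·0.2 + (4)²·6.2 = 451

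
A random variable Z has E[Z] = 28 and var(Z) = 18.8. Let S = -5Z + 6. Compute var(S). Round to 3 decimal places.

var(-5Z + 6) = (-5)²·var(Z) = 25·18.8 = 470

470.000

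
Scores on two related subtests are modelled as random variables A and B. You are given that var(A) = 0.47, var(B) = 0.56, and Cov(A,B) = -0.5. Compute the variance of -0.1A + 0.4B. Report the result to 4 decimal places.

0.1343

var(-0.1A + 0.4B) = (-0.1)²·var(A) + (0.4)²·var(B) + 2·(-0.1)·(0.4)·Cov(A,B)
= 0.01·0.47 + 0.16·0.56 + -0.08·-0.5 = 0.1343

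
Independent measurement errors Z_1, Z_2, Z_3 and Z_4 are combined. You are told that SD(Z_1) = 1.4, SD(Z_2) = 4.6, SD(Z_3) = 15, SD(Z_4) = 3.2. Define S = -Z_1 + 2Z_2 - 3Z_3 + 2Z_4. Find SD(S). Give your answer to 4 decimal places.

46.3957

Var(Z_1) = 1.96, Var(Z_2) = 21.16, Var(Z_3) = 225, Var(Z_4) = 10.24
By independence, Var(S) = (-1)²Var(Z_1) + (2)²Var(Z_2) + (-3)²Var(Z_3) + (2)²Var(Z_4)
= (-1)²·1.96 + (2)²·21.16 + (-3)²·225 + (2)²·10.24 = 2152.56
SD(S) = √2152.56 ≈ 46.3957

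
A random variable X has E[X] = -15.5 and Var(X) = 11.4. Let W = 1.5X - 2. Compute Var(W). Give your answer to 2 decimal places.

25.65

Var(1.5X - 2) = (1.5)²·Var(X) = 2.25·11.4 = 25.65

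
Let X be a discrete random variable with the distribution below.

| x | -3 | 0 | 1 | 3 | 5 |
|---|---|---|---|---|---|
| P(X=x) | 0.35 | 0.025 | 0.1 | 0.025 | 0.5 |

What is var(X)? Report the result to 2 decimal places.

13.33

E[X] = (-3)(0.35) + (0)(0.025) + (1)(0.1) + (3)(0.025) + (5)(0.5) = 1.625
E[X²] = (-3)²(0.35) + (0)²(0.025) + (1)²(0.1) + (3)²(0.025) + (5)²(0.5) = 15.975
var(X) = E[X²] − (E[X])² = 15.975 − (1.625)² = 13.334375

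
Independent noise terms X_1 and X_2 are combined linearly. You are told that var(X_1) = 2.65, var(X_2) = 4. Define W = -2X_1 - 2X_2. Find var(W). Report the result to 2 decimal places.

26.60

By independence, var(W) = (-2)²var(X_1) + (-2)²var(X_2)
= (-2)²·2.65 + (-2)²·4 = 26.6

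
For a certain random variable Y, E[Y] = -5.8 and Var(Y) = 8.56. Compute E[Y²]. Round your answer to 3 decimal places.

42.200

E[Y²] = Var(Y) + (E[Y])² = 8.56 + (-5.8)² = 42.2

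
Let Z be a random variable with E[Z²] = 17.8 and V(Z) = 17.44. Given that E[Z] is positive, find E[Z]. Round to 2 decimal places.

0.60

(E[Z])² = E[Z²] − V(Z) = 17.8 − 17.44 = 0.36
E[Z] = √0.36 = 0.6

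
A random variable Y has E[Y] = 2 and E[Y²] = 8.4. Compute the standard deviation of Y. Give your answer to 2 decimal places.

V(Y) = 8.4 − (2)² = 4.4
SD(Y) = √4.4 ≈ 2.10

2.10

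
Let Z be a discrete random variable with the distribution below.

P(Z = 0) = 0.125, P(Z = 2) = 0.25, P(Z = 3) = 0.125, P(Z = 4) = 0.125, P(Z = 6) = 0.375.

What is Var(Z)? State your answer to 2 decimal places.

4.48

E[Z] = (0)(0.125) + (2)(0.25) + (3)(0.125) + (4)(0.125) + (6)(0.375) = 3.625
E[Z²] = (0)²(0.125) + (2)²(0.25) + (3)²(0.125) + (4)²(0.125) + (6)²(0.375) = 17.625
Var(Z) = E[Z²] − (E[Z])² = 17.625 − (3.625)² = 4.484375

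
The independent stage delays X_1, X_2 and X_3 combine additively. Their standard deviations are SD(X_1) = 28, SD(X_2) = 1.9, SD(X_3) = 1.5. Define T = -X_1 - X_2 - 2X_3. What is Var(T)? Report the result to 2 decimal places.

796.61

Var(X_1) = 784, Var(X_2) = 3.61, Var(X_3) = 2.25
By independence, Var(T) = (-1)²Var(X_1) + (-1)²Var(X_2) + (-2)²Var(X_3)
= (-1)²·784 + (-1)²·3.61 + (-2)²·2.25 = 796.61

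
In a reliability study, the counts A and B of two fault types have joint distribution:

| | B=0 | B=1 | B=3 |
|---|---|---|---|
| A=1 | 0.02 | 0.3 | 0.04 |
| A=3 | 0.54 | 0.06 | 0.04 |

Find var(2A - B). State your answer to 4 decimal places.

E[A] = 2.28,  E[B] = 0.6,  E[AB] = 0.96
var(A) = 6.12 − (2.28)² = 0.9216;  var(B) = 1.08 − (0.6)² = 0.72
Cov(A,B) = 0.96 − (2.28)(0.6) = -0.408
var(2A - B) = (2)²·0.9216 + (-1)²·0.72 + 2·(2)·(-1)·-0.408 = 6.0384

6.0384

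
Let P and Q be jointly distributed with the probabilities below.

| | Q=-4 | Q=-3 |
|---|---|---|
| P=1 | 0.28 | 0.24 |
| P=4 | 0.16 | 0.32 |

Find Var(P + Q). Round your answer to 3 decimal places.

2.800

E[P] = 2.44,  E[Q] = -3.44,  E[PQ] = -8.24
Var(P) = 8.2 − (2.44)² = 2.2464;  Var(Q) = 12.08 − (-3.44)² = 0.2464
cov(P,Q) = -8.24 − (2.44)(-3.44) = 0.1536
Var(P + Q) = (1)²·2.2464 + (1)²·0.2464 + 2·(1)·(1)·0.1536 = 2.8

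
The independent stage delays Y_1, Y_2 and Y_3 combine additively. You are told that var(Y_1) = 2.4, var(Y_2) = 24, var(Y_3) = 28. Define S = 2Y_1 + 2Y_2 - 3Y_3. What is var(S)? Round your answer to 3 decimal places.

357.600

By independence, var(S) = (2)²var(Y_1) + (2)²var(Y_2) + (-3)²var(Y_3)
= (2)²·2.4 + (2)²·24 + (-3)²·28 = 357.6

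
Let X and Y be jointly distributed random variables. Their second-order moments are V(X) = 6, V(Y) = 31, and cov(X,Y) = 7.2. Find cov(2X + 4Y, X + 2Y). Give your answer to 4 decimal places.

cov(2X + 4Y, X + 2Y) = (2)(1)V(X) + (4)(2)V(Y) + [(2)(2) + (4)(1)]cov(X,Y)
= 2·6 + 8·31 + 8·7.2 = 317.6

317.6000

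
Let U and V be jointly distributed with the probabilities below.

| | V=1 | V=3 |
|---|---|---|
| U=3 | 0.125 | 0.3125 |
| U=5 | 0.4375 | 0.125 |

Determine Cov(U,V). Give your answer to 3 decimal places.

E[U] = 4.125,  E[V] = 1.875
E[UV] = 7.25
Cov(U,V) = E[UV] − E[U]E[V] = 7.25 − (4.125)(1.875) = -0.484375

-0.484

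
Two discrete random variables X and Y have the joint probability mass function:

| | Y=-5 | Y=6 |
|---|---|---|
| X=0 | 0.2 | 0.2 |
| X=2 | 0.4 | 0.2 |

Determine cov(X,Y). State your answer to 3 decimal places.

E[X] = 1.2,  E[Y] = -0.6
E[XY] = -1.6
cov(X,Y) = E[XY] − E[X]E[Y] = -1.6 − (1.2)(-0.6) = -0.88

-0.880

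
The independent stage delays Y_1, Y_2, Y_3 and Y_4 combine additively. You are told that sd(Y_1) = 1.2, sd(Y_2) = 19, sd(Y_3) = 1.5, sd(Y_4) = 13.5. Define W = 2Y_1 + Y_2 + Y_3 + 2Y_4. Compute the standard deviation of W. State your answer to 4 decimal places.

33.1362

V(Y_1) = 1.44, V(Y_2) = 361, V(Y_3) = 2.25, V(Y_4) = 182.25
By independence, V(W) = (2)²V(Y_1) + (1)²V(Y_2) + (1)²V(Y_3) + (2)²V(Y_4)
= (2)²·1.44 + (1)²·361 + (1)²·2.25 + (2)²·182.25 = 1098.01
sd(W) = √1098.01 ≈ 33.1362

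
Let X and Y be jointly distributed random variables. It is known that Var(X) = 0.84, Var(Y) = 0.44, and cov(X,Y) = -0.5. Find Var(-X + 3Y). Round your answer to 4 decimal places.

Var(-X + 3Y) = (-1)²·Var(X) + (3)²·Var(Y) + 2·(-1)·(3)·cov(X,Y)
= 1·0.84 + 9·0.44 + -6·-0.5 = 7.8

7.8000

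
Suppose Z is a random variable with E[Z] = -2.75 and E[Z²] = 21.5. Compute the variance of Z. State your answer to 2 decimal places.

13.94

V(Z) = 21.5 − (-2.75)² = 13.9375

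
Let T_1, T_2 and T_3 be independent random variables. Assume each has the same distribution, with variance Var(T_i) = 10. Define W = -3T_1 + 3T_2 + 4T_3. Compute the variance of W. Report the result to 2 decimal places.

340.00

By independence, Var(W) = (-3)²Var(T_1) + (3)²Var(T_2) + (4)²Var(T_3)
= (-3)²·10 + (3)²·10 + (4)²·10 = 340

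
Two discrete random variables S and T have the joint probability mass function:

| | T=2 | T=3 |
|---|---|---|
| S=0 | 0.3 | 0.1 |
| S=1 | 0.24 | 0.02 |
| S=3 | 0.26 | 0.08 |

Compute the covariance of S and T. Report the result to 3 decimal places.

0.004

E[S] = 1.28,  E[T] = 2.2
E[ST] = 2.82
Cov(S,T) = E[ST] − E[S]E[T] = 2.82 − (1.28)(2.2) = 0.004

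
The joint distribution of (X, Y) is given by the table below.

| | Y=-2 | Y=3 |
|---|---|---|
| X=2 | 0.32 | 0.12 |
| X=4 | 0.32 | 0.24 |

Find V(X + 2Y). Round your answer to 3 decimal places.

E[X] = 3.12,  E[Y] = -0.2,  E[XY] = -0.24
V(X) = 10.72 − (3.12)² = 0.9856;  V(Y) = 5.8 − (-0.2)² = 5.76
Cov(X,Y) = -0.24 − (3.12)(-0.2) = 0.384
V(X + 2Y) = (1)²·0.9856 + (2)²·5.76 + 2·(1)·(2)·0.384 = 25.5616

25.562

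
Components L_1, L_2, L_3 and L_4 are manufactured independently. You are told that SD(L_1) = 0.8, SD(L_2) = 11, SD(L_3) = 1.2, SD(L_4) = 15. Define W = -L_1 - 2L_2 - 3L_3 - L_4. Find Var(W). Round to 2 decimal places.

722.60

Var(L_1) = 0.64, Var(L_2) = 121, Var(L_3) = 1.44, Var(L_4) = 225
By independence, Var(W) = (-1)²Var(L_1) + (-2)²Var(L_2) + (-3)²Var(L_3) + (-1)²Var(L_4)
= (-1)²·0.64 + (-2)²·121 + (-3)²·1.44 + (-1)²·225 = 722.6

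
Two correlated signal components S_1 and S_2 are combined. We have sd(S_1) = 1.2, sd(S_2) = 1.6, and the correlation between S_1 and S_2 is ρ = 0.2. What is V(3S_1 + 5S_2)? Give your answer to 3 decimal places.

V(S_1) = (1.2)² = 1.44;  V(S_2) = (1.6)² = 2.56
Cov(S_1,S_2) = ρ·sd(S_1)·sd(S_2) = 0.2·1.2·1.6 = 0.384
V(3S_1 + 5S_2) = (3)²·V(S_1) + (5)²·V(S_2) + 2·(3)·(5)·Cov(S_1,S_2)
= 9·1.44 + 25·2.56 + 30·0.384 = 88.48

88.480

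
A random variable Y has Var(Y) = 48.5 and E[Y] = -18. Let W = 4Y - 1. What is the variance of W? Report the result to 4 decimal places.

Var(4Y - 1) = (4)²·Var(Y) = 16·48.5 = 776

776.0000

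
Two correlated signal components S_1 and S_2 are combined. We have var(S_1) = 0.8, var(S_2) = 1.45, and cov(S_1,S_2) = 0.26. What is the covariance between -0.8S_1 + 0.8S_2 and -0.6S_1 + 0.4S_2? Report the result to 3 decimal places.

cov(-0.8S_1 + 0.8S_2, -0.6S_1 + 0.4S_2) = (-0.8)(-0.6)var(S_1) + (0.8)(0.4)var(S_2) + [(-0.8)(0.4) + (0.8)(-0.6)]cov(S_1,S_2)
= 0.48·0.8 + 0.32·1.45 + -0.8·0.26 = 0.64

0.640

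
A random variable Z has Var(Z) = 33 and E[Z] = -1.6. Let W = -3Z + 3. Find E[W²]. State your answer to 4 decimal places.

357.8400

E[-3Z + 3] = -3·-1.6 + 3 = 7.8
Var(-3Z + 3) = (-3)²·33 = 297
E[W²] = Var(W) + (E[W])² = 297 + (7.8)² = 357.84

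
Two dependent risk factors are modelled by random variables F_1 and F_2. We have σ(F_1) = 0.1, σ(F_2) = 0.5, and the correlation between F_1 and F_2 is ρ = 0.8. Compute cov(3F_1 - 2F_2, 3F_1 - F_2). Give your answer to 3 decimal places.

V(F_1) = (0.1)² = 0.01;  V(F_2) = (0.5)² = 0.25
cov(F_1,F_2) = ρ·σ(F_1)·σ(F_2) = 0.8·0.1·0.5 = 0.04
cov(3F_1 - 2F_2, 3F_1 - F_2) = (3)(3)V(F_1) + (-2)(-1)V(F_2) + [(3)(-1) + (-2)(3)]cov(F_1,F_2)
= 9·0.01 + 2·0.25 + -9·0.04 = 0.23

0.230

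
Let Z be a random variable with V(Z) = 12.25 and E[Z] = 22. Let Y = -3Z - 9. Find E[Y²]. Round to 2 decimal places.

E[-3Z - 9] = -3·22 − 9 = -75
V(-3Z - 9) = (-3)²·12.25 = 110.25
E[Y²] = V(Y) + (E[Y])² = 110.25 + (-75)² = 5735.25

5735.25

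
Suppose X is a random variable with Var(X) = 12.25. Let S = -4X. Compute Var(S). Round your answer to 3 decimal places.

Var(-4X) = (-4)²·Var(X) = 16·12.25 = 196

196.000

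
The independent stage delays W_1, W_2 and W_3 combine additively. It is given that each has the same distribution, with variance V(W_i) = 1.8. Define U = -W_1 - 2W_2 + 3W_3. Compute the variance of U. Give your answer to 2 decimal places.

25.20

By independence, V(U) = (-1)²V(W_1) + (-2)²V(W_2) + (3)²V(W_3)
= (-1)²·1.8 + (-2)²·1.8 + (3)²·1.8 = 25.2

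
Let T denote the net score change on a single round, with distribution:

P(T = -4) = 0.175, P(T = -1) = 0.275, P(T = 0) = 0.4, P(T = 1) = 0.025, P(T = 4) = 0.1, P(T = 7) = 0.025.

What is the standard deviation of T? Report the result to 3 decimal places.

E[T] = (-4)(0.175) + (-1)(0.275) + (0)(0.4) + (1)(0.025) + (4)(0.1) + (7)(0.025) = -0.375
E[T²] = (-4)²(0.175) + (-1)²(0.275) + (0)²(0.4) + (1)²(0.025) + (4)²(0.1) + (7)²(0.025) = 5.925
Var(T) = E[T²] − (E[T])² = 5.925 − (-0.375)² = 5.784375
SD(T) = √5.784375 ≈ 2.405

2.405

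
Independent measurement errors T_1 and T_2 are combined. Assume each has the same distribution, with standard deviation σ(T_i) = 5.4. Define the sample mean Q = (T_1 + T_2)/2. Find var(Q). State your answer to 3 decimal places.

var(T_i) = (5.4)² = 29.16
By independence, var(Q) = (0.5)²var(T_1) + (0.5)²var(T_2)
= (0.5)²·29.16 + (0.5)²·29.16 = 14.58

14.580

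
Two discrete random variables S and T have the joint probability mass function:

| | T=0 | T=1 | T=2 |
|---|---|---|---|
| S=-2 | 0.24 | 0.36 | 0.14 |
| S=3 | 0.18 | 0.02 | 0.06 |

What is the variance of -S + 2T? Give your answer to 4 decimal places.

8.3524

E[S] = -0.7,  E[T] = 0.78,  E[ST] = -0.86
var(S) = 5.3 − (-0.7)² = 4.81;  var(T) = 1.18 − (0.78)² = 0.5716
Cov(S,T) = -0.86 − (-0.7)(0.78) = -0.314
var(-S + 2T) = (-1)²·4.81 + (2)²·0.5716 + 2·(-1)·(2)·-0.314 = 8.3524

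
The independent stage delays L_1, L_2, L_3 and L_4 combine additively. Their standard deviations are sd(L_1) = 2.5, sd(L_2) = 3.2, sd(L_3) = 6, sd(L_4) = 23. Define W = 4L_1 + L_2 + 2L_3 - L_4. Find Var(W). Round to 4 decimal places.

Var(L_1) = 6.25, Var(L_2) = 10.24, Var(L_3) = 36, Var(L_4) = 529
By independence, Var(W) = (4)²Var(L_1) + (1)²Var(L_2) + (2)²Var(L_3) + (-1)²Var(L_4)
= (4)²·6.25 + (1)²·10.24 + (2)²·36 + (-1)²·529 = 783.24

783.2400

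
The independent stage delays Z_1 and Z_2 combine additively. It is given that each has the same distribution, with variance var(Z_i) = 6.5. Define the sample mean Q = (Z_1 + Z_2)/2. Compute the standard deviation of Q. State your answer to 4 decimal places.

1.8028

By independence, var(Q) = (0.5)²var(Z_1) + (0.5)²var(Z_2)
= (0.5)²·6.5 + (0.5)²·6.5 = 3.25
SD(Q) = √3.25 ≈ 1.8028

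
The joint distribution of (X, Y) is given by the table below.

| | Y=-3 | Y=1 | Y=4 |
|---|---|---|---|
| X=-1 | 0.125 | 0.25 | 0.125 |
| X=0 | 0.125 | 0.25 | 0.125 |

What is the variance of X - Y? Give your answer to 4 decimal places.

6.4375

E[X] = -0.5,  E[Y] = 0.75,  E[XY] = -0.375
var(X) = 0.5 − (-0.5)² = 0.25;  var(Y) = 6.75 − (0.75)² = 6.1875
Cov(X,Y) = -0.375 − (-0.5)(0.75) = 0
var(X - Y) = (1)²·0.25 + (-1)²·6.1875 + 2·(1)·(-1)·0 = 6.4375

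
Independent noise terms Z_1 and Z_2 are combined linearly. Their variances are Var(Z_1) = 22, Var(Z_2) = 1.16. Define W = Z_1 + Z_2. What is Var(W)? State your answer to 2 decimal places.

By independence, Var(W) = (1)²Var(Z_1) + (1)²Var(Z_2)
= (1)²·22 + (1)²·1.16 = 23.16

23.16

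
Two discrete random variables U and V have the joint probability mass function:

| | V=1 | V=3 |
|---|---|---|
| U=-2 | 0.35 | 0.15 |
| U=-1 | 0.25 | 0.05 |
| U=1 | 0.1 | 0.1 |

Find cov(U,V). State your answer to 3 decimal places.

E[U] = -1.1,  E[V] = 1.6
E[UV] = -1.6
cov(U,V) = E[UV] − E[U]E[V] = -1.6 − (-1.1)(1.6) = 0.16

0.160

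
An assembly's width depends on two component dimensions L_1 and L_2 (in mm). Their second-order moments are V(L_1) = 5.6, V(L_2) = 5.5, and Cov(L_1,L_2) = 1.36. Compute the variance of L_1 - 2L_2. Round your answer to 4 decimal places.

22.1600

V(L_1 - 2L_2) = (1)²·V(L_1) + (-2)²·V(L_2) + 2·(1)·(-2)·Cov(L_1,L_2)
= 1·5.6 + 4·5.5 + -4·1.36 = 22.16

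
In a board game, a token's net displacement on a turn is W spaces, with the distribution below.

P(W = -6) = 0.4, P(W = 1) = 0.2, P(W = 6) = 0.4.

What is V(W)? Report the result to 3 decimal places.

E[W] = (-6)(0.4) + (1)(0.2) + (6)(0.4) = 0.2
E[W²] = (-6)²(0.4) + (1)²(0.2) + (6)²(0.4) = 29
V(W) = E[W²] − (E[W])² = 29 − (0.2)² = 28.96

28.960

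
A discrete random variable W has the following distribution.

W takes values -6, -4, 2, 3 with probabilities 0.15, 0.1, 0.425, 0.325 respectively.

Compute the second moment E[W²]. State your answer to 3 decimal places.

11.625

E[W²] = (-6)²(0.15) + (-4)²(0.1) + (2)²(0.425) + (3)²(0.325) = 11.625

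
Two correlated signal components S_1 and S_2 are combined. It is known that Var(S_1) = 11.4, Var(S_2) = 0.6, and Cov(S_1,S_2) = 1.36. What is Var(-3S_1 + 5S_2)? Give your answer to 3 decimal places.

76.800

Var(-3S_1 + 5S_2) = (-3)²·Var(S_1) + (5)²·Var(S_2) + 2·(-3)·(5)·Cov(S_1,S_2)
= 9·11.4 + 25·0.6 + -30·1.36 = 76.8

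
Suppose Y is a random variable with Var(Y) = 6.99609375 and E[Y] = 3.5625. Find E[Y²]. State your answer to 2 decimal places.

E[Y²] = Var(Y) + (E[Y])² = 6.99609375 + (3.5625)² = 19.6875

19.69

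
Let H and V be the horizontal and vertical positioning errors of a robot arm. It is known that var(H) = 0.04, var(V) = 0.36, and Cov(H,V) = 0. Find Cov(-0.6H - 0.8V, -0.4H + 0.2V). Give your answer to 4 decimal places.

-0.0480

Cov(-0.6H - 0.8V, -0.4H + 0.2V) = (-0.6)(-0.4)var(H) + (-0.8)(0.2)var(V) + [(-0.6)(0.2) + (-0.8)(-0.4)]Cov(H,V)
= 0.24·0.04 + -0.16·0.36 + 0.2·0 = -0.048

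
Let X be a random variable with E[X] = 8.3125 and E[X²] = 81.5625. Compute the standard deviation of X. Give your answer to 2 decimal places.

var(X) = 81.5625 − (8.3125)² = 12.46484375
SD(X) = √12.46484375 ≈ 3.53

3.53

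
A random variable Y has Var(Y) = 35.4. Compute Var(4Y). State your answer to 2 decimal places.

566.40

Var(4Y) = (4)²·Var(Y) = 16·35.4 = 566.4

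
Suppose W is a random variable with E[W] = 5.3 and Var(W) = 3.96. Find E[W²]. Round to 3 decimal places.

E[W²] = Var(W) + (E[W])² = 3.96 + (5.3)² = 32.05

32.050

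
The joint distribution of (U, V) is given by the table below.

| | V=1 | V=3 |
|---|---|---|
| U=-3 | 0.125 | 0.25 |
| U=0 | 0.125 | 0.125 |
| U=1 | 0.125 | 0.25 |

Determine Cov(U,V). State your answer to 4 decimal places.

E[U] = -0.75,  E[V] = 2.25
E[UV] = -1.75
Cov(U,V) = E[UV] − E[U]E[V] = -1.75 − (-0.75)(2.25) = -0.0625

-0.0625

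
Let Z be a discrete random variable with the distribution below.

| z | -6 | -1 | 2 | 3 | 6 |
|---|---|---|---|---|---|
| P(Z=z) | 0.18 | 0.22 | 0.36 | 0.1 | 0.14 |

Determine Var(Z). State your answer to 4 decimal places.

E[Z] = (-6)(0.18) + (-1)(0.22) + (2)(0.36) + (3)(0.1) + (6)(0.14) = 0.56
E[Z²] = (-6)²(0.18) + (-1)²(0.22) + (2)²(0.36) + (3)²(0.1) + (6)²(0.14) = 14.08
Var(Z) = E[Z²] − (E[Z])² = 14.08 − (0.56)² = 13.7664

13.7664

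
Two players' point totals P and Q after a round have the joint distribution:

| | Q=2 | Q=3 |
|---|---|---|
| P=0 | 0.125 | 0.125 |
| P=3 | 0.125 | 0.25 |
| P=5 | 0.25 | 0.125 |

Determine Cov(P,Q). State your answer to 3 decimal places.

E[P] = 3,  E[Q] = 2.5
E[PQ] = 7.375
Cov(P,Q) = E[PQ] − E[P]E[Q] = 7.375 − (3)(2.5) = -0.125

-0.125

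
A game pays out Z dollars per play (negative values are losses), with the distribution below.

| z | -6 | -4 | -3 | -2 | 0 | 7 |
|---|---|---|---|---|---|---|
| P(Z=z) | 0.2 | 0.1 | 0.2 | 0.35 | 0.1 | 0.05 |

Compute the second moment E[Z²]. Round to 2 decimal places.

14.45

E[Z²] = (-6)²(0.2) + (-4)²(0.1) + (-3)²(0.2) + (-2)²(0.35) + (0)²(0.1) + (7)²(0.05) = 14.45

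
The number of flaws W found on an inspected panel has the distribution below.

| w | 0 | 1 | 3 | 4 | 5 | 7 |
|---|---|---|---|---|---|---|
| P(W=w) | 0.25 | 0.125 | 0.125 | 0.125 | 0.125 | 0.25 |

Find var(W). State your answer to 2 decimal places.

E[W] = (0)(0.25) + (1)(0.125) + (3)(0.125) + (4)(0.125) + (5)(0.125) + (7)(0.25) = 3.375
E[W²] = (0)²(0.25) + (1)²(0.125) + (3)²(0.125) + (4)²(0.125) + (5)²(0.125) + (7)²(0.25) = 18.625
var(W) = E[W²] − (E[W])² = 18.625 − (3.375)² = 7.234375

7.23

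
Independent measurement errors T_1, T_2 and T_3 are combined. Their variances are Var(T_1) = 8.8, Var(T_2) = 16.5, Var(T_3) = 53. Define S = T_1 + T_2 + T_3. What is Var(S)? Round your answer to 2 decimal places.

By independence, Var(S) = (1)²Var(T_1) + (1)²Var(T_2) + (1)²Var(T_3)
= (1)²·8.8 + (1)²·16.5 + (1)²·53 = 78.3

78.30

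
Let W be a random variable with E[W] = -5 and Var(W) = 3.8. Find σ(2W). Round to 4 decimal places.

3.8987

Var(2W) = (2)²·3.8 = 15.2
σ(2W) = √15.2 ≈ 3.8987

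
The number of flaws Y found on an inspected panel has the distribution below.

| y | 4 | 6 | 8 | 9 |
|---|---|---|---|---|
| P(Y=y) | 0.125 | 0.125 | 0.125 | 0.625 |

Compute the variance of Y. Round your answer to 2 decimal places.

E[Y] = (4)(0.125) + (6)(0.125) + (8)(0.125) + (9)(0.625) = 7.875
E[Y²] = (4)²(0.125) + (6)²(0.125) + (8)²(0.125) + (9)²(0.625) = 65.125
var(Y) = E[Y²] − (E[Y])² = 65.125 − (7.875)² = 3.109375

3.11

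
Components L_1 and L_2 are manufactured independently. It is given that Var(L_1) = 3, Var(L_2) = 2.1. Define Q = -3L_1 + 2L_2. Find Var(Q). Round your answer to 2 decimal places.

35.40

By independence, Var(Q) = (-3)²Var(L_1) + (2)²Var(L_2)
= (-3)²·3 + (2)²·2.1 = 35.4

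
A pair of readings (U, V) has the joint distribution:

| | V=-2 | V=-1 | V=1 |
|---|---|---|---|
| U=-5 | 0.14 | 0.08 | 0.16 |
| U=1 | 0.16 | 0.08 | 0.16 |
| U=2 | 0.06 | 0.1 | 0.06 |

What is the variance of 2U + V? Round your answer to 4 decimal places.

39.5616

E[U] = -1.06,  E[V] = -0.6,  E[UV] = 0.44
Var(U) = 10.78 − (-1.06)² = 9.6564;  Var(V) = 2.08 − (-0.6)² = 1.72
Cov(U,V) = 0.44 − (-1.06)(-0.6) = -0.196
Var(2U + V) = (2)²·9.6564 + (1)²·1.72 + 2·(2)·(1)·-0.196 = 39.5616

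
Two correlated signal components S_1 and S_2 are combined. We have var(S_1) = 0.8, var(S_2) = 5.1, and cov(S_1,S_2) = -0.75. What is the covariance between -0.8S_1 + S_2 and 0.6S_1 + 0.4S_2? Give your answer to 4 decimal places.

1.4460

cov(-0.8S_1 + S_2, 0.6S_1 + 0.4S_2) = (-0.8)(0.6)var(S_1) + (1)(0.4)var(S_2) + [(-0.8)(0.4) + (1)(0.6)]cov(S_1,S_2)
= -0.48·0.8 + 0.4·5.1 + 0.28·-0.75 = 1.446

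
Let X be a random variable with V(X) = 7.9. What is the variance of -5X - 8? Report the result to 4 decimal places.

V(-5X - 8) = (-5)²·V(X) = 25·7.9 = 197.5

197.5000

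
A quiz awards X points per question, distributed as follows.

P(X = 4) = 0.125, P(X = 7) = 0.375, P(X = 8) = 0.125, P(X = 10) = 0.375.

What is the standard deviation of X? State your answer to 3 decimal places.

E[X] = (4)(0.125) + (7)(0.375) + (8)(0.125) + (10)(0.375) = 7.875
E[X²] = (4)²(0.125) + (7)²(0.375) + (8)²(0.125) + (10)²(0.375) = 65.875
V(X) = E[X²] − (E[X])² = 65.875 − (7.875)² = 3.859375
SD(X) = √3.859375 ≈ 1.965

1.965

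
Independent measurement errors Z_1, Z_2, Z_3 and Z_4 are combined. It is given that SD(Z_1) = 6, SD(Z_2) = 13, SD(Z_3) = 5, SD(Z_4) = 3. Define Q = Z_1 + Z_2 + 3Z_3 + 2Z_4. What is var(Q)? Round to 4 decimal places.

466.0000

var(Z_1) = 36, var(Z_2) = 169, var(Z_3) = 25, var(Z_4) = 9
By independence, var(Q) = (1)²var(Z_1) + (1)²var(Z_2) + (3)²var(Z_3) + (2)²var(Z_4)
= (1)²·36 + (1)²·169 + (3)²·25 + (2)²·9 = 466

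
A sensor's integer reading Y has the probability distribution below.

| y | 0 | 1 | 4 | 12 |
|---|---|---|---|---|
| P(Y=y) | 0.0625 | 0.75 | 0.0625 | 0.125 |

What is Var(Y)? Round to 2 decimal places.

13.50

E[Y] = (0)(0.0625) + (1)(0.75) + (4)(0.0625) + (12)(0.125) = 2.5
E[Y²] = (0)²(0.0625) + (1)²(0.75) + (4)²(0.0625) + (12)²(0.125) = 19.75
Var(Y) = E[Y²] − (E[Y])² = 19.75 − (2.5)² = 13.5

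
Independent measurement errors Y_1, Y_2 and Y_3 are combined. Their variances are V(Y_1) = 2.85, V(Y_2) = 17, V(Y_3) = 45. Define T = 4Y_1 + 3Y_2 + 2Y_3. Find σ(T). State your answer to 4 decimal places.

19.4576

By independence, V(T) = (4)²V(Y_1) + (3)²V(Y_2) + (2)²V(Y_3)
= (4)²·2.85 + (3)²·17 + (2)²·45 = 378.6
σ(T) = √378.6 ≈ 19.4576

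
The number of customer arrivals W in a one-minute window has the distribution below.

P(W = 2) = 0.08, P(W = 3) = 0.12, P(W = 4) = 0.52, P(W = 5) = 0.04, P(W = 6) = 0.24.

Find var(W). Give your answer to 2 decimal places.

E[W] = (2)(0.08) + (3)(0.12) + (4)(0.52) + (5)(0.04) + (6)(0.24) = 4.24
E[W²] = (2)²(0.08) + (3)²(0.12) + (4)²(0.52) + (5)²(0.04) + (6)²(0.24) = 19.36
var(W) = E[W²] − (E[W])² = 19.36 − (4.24)² = 1.3824

1.38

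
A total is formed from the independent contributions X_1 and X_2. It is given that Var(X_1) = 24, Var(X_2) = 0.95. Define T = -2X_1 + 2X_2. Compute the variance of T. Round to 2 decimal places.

By independence, Var(T) = (-2)²Var(X_1) + (2)²Var(X_2)
= (-2)²·24 + (2)²·0.95 = 99.8

99.80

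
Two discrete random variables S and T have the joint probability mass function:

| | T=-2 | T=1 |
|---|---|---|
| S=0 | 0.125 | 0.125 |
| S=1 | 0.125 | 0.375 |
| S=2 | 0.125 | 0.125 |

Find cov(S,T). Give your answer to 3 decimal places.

0.000

E[S] = 1,  E[T] = -0.125
E[ST] = -0.125
cov(S,T) = E[ST] − E[S]E[T] = -0.125 − (1)(-0.125) = 0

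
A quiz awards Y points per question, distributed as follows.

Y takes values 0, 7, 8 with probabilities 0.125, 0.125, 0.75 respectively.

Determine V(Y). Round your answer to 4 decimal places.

E[Y] = (0)(0.125) + (7)(0.125) + (8)(0.75) = 6.875
E[Y²] = (0)²(0.125) + (7)²(0.125) + (8)²(0.75) = 54.125
V(Y) = E[Y²] − (E[Y])² = 54.125 − (6.875)² = 6.859375

6.8594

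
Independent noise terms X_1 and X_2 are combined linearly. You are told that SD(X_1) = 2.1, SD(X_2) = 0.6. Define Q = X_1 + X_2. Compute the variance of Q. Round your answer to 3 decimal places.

4.770

var(X_1) = 4.41, var(X_2) = 0.36
By independence, var(Q) = (1)²var(X_1) + (1)²var(X_2)
= (1)²·4.41 + (1)²·0.36 = 4.77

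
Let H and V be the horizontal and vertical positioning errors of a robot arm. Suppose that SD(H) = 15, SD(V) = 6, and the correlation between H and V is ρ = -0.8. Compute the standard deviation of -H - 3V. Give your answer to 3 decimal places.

10.817

Var(H) = (15)² = 225;  Var(V) = (6)² = 36
cov(H,V) = ρ·SD(H)·SD(V) = -0.8·15·6 = -72
Var(-H - 3V) = (-1)²·Var(H) + (-3)²·Var(V) + 2·(-1)·(-3)·cov(H,V)
= 1·225 + 9·36 + 6·-72 = 117
SD(-H - 3V) = √117 ≈ 10.817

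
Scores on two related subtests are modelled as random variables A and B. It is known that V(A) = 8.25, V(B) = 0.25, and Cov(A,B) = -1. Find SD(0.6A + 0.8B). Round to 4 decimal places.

1.4731

V(0.6A + 0.8B) = (0.6)²·V(A) + (0.8)²·V(B) + 2·(0.6)·(0.8)·Cov(A,B)
= 0.36·8.25 + 0.64·0.25 + 0.96·-1 = 2.17
SD(0.6A + 0.8B) = √2.17 ≈ 1.4731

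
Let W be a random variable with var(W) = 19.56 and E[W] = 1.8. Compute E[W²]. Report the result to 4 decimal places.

22.8000

E[W²] = var(W) + (E[W])² = 19.56 + (1.8)² = 22.8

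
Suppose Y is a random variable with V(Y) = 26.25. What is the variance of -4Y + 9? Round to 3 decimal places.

V(-4Y + 9) = (-4)²·V(Y) = 16·26.25 = 420

420.000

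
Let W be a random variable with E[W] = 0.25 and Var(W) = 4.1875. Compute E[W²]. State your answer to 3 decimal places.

E[W²] = Var(W) + (E[W])² = 4.1875 + (0.25)² = 4.25

4.250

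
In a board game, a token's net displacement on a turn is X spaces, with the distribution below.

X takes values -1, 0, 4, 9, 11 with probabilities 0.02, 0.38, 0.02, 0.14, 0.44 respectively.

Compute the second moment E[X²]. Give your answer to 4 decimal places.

64.9200

E[X²] = (-1)²(0.02) + (0)²(0.38) + (4)²(0.02) + (9)²(0.14) + (11)²(0.44) = 64.92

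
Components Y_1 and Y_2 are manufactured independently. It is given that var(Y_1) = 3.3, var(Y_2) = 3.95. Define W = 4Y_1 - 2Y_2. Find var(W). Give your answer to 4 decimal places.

68.6000

By independence, var(W) = (4)²var(Y_1) + (-2)²var(Y_2)
= (4)²·3.3 + (-2)²·3.95 = 68.6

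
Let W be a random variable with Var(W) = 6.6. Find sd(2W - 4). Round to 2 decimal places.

5.14

Var(2W - 4) = (2)²·6.6 = 26.4
sd(2W - 4) = √26.4 ≈ 5.14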